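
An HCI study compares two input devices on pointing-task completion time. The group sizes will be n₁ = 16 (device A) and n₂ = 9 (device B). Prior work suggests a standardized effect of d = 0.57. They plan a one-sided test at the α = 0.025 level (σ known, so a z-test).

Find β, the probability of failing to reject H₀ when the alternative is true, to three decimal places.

Noncentrality parameter: δ = d / √(1/n₁ + 1/n₂) = 0.57 / √(1/16 + 1/9) = 1.3680
One-sided α = 0.025 → critical value z_{0.025} = 1.960.
Power = Φ(δ − 1.960) = Φ(-0.592) = 0.2769.
Type II error: β = 1 − power = 1 − 0.2769 = 0.7231.

β ≈ 0.723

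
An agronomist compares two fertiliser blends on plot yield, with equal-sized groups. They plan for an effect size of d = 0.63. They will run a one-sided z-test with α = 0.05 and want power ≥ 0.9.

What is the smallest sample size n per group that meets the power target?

Set Φ(δ − 1.645) = 0.9; then δ − 1.645 = Φ⁻¹(0.9) = 1.282, giving δ = 2.926.
δ = d·√(n/2) ⇒ n = 2(δ/d)² = 2 × (2.926 / 0.63)² = 43.15.
Rounding up, n = 44 per group.

n = 44 per group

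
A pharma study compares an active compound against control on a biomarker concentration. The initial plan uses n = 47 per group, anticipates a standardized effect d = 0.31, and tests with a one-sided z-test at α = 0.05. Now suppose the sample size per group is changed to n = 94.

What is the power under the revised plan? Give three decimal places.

Power ≈ 0.685

With n = 94 per group: δ = d·√(n/2) = 0.31 × √(94/2) = 2.1253. Critical value z_{0.05} = 1.645.
Revised power = P(Z > 1.645 − δ) = Φ(0.480) = 0.6845.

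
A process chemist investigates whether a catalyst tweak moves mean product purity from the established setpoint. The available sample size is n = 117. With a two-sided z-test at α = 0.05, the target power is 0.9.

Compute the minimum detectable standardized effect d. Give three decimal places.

Need Φ(δ − 1.960) = 0.9, so δ = 1.960 + 1.282 = 3.242.
(The second rejection-region term Φ(−δ − z_{α/2}) is negligible and dropped.)
δ = d·√n ⇒ d = δ/√n = 3.242/√117 = 0.2997.

d ≈ 0.300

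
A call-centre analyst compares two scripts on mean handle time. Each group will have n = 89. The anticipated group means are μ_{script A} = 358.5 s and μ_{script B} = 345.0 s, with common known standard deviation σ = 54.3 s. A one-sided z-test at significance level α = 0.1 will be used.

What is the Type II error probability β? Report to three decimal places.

β ≈ 0.353

Standardized effect: d = |μ_{script A} − μ_{script B}| / σ = |358.5 − 345.0| / 54.3 = 0.2486
Noncentrality parameter: δ = d·√(n/2) = 0.2486 × √(89/2) = 1.6585
One-sided α = 0.1 → critical value z_{0.1} = 1.282.
Power = Φ(δ − 1.282) = Φ(0.377) = 0.6469.
Type II error: β = 1 − power = 1 − 0.6469 = 0.3531.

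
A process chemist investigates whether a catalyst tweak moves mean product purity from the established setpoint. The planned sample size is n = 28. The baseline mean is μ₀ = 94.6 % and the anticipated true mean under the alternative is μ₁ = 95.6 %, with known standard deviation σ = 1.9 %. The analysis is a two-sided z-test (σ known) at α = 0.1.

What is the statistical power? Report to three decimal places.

Standardized effect: d = |μ₁ − μ₀| / σ = |95.6 − 94.6| / 1.9 = 0.5263
Noncentrality parameter: δ = d·√n = 0.5263 × √28 = 2.7850
Critical value for a two-sided test at α = 0.1: z_{α/2} = 1.645.
Power = Φ(δ − 1.645) + Φ(−δ − 1.645) = Φ(1.140) + Φ(-4.430) = 0.8729 + 0.0000 = 0.8729.

Power ≈ 0.873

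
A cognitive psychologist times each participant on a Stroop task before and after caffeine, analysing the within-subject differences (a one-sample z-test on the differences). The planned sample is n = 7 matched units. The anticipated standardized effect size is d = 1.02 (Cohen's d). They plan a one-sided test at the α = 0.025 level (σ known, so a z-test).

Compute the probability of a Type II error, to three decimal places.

β ≈ 0.230

Noncentrality parameter: δ = d·√n = 1.02 × √7 = 2.6987
Critical value for a one-sided test at α = 0.025: z_α = 1.960.
Power = P(Z > 1.960 − δ) = Φ(0.739) = 0.7700.
Type II error: β = 1 − power = 1 − 0.7700 = 0.2300.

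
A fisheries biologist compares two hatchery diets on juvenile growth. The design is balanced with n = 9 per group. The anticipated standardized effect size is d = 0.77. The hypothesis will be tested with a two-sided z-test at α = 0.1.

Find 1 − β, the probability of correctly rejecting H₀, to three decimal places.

Power ≈ 0.496

Noncentrality parameter: λ = d·√(n/2) = 0.77 × √(9/2) = 1.6334
Critical value for a two-sided test at α = 0.1: z_{α/2} = 1.645.
Power = Φ(λ − 1.645) + Φ(−λ − 1.645) = Φ(-0.011) + Φ(-3.278) = 0.4954 + 0.0005 = 0.4960.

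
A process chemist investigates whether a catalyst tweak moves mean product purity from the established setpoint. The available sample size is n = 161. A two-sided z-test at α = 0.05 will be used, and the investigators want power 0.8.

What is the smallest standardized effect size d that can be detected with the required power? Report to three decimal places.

Need Φ(δ − 1.960) = 0.8, so δ = 1.960 + 0.842 = 2.802.
(Lower-tail contribution to power is negligible for δ > 0.)
δ = d·√n ⇒ d = δ/√n = 2.802/√161 = 0.2208.

d ≈ 0.221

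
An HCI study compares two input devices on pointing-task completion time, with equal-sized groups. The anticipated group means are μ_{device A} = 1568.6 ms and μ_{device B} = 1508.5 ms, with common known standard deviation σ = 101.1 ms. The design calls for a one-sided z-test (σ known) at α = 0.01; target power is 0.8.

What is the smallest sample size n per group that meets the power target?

n = 57 per group

Standardized effect: d = |μ_{device A} − μ_{device B}| / σ = |1568.6 − 1508.5| / 101.1 = 0.5945
For power 0.8 need Φ(δ − z_{0.01}) = 0.8, so δ = z_{0.01} + z_{0.20} = 2.326 + 0.842 = 3.168.
δ = d·√(n/2) ⇒ n = 2(δ/d)² = 2 × (3.168 / 0.5945)² = 56.80.
Rounding up, n = 57 per group.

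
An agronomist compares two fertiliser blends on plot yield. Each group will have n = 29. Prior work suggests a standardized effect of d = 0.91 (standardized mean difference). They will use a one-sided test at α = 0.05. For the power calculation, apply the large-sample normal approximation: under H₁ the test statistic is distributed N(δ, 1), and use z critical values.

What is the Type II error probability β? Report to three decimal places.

β ≈ 0.034

Noncentrality parameter: δ = d·√(n/2) = 0.91 × √(29/2) = 3.4652
Critical value for a one-sided test at α = 0.05: z_α = 1.645.
Power = P(Z > 1.645 − δ) = Φ(1.820) = 0.9656.
Type II error: β = 1 − power = 1 − 0.9656 = 0.0344.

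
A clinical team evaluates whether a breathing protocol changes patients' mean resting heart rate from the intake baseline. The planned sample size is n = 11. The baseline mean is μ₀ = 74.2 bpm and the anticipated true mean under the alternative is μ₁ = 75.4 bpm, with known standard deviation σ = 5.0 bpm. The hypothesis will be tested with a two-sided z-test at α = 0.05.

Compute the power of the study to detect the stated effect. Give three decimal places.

Standardized effect: d = |μ₁ − μ₀| / σ = |75.4 − 74.2| / 5.0 = 0.2400
Noncentrality parameter: λ = d·√n = 0.2400 × √11 = 0.7960
Critical value for a two-sided test at α = 0.05: z_{α/2} = 1.960.
Power = Φ(λ − 1.960) + Φ(−λ − 1.960) = Φ(-1.164) + Φ(-2.756) = 0.1222 + 0.0029 = 0.1251.

Power ≈ 0.125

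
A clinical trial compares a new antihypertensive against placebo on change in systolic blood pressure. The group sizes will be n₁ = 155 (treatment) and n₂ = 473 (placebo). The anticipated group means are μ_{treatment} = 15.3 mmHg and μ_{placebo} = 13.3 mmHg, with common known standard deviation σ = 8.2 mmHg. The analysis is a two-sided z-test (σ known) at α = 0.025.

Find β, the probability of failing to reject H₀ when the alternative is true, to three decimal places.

β ≈ 0.347

Standardized effect: d = |μ_{treatment} − μ_{placebo}| / σ = |15.3 − 13.3| / 8.2 = 0.2439
Noncentrality parameter: λ = d / √(1/n₁ + 1/n₂) = 0.2439 / √(1/155 + 1/473) = 2.6353
Critical value for a two-sided test at α = 0.025: z_{α/2} = 2.241.
Power = Φ(λ − 2.241) + Φ(−λ − 2.241) = Φ(0.394) + Φ(-4.877) = 0.6532 + 0.0000 = 0.6532.
Type II error: β = 1 − power = 1 − 0.6532 = 0.3468.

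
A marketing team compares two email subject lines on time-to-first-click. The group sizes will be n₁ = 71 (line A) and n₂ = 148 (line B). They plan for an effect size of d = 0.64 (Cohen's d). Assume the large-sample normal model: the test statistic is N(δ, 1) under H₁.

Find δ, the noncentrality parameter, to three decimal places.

δ ≈ 4.433

The noncentrality parameter scales effect size by the design's sample-size factor: δ = d / √(1/n₁ + 1/n₂) = 0.64 / √(1/71 + 1/148) = 4.4332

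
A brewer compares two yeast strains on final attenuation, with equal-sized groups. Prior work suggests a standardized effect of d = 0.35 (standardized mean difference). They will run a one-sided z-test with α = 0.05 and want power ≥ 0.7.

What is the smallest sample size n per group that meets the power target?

Set Φ(δ − 1.645) = 0.7; then δ − 1.645 = Φ⁻¹(0.7) = 0.524, giving δ = 2.169.
δ = d·√(n/2) ⇒ n = 2(δ/d)² = 2 × (2.169 / 0.35)² = 76.83.
Round up to the next whole unit.

n = 77 per group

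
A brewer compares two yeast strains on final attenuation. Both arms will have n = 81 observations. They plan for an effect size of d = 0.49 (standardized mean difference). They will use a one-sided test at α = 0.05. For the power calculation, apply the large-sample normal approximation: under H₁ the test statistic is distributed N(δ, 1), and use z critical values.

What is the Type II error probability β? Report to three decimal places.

Noncentrality parameter: λ = d·√(n/2) = 0.49 × √(81/2) = 3.1183
One-sided α = 0.05 → critical value z_{0.05} = 1.645.
Power = P(Z > 1.645 − λ) = Φ(1.473) = 0.9297.
Type II error: β = 1 − power = 1 − 0.9297 = 0.0703.

β ≈ 0.070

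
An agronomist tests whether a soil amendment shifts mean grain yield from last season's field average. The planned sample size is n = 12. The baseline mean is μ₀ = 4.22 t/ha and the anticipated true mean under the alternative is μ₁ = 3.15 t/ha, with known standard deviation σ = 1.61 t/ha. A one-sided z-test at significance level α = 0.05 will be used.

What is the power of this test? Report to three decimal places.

Power ≈ 0.745

Standardized effect: d = |μ₁ − μ₀| / σ = |3.15 − 4.22| / 1.61 = 0.6646
Noncentrality parameter: δ = d·√n = 0.6646 × √12 = 2.3022
Critical value for a one-sided test at α = 0.05: z_α = 1.645.
Power = P(Z > 1.645 − δ) = Φ(0.657) = 0.7445.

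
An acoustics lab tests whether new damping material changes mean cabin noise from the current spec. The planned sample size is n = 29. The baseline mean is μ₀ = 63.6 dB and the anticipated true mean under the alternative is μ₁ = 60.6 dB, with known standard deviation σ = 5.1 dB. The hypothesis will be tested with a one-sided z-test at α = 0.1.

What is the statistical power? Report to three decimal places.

Standardized effect: d = |μ₁ − μ₀| / σ = |60.6 − 63.6| / 5.1 = 0.5882
Noncentrality parameter: δ = d·√n = 0.5882 × √29 = 3.1677
One-sided α = 0.1 → critical value z_{0.1} = 1.282.
Power = Φ(δ − 1.282) = Φ(1.886) = 0.9704.

Power ≈ 0.970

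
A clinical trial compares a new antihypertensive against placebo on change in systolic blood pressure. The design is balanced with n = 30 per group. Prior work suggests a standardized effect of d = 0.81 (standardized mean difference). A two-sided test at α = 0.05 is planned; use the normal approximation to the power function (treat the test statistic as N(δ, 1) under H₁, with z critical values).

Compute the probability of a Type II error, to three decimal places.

β ≈ 0.120

Noncentrality parameter: δ = d·√(n/2) = 0.81 × √(30/2) = 3.1371
Critical value for a two-sided test at α = 0.05: z_{α/2} = 1.960.
Power = Φ(δ − 1.960) + Φ(−δ − 1.960) = Φ(1.177) + Φ(-5.097) = 0.8804 + 0.0000 = 0.8804.
Type II error: β = 1 − power = 1 − 0.8804 = 0.1196.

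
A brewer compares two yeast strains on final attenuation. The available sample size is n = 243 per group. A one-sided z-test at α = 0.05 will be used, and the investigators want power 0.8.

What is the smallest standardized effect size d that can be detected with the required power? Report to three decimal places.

d ≈ 0.226

Need Φ(δ − 1.645) = 0.8, so δ = 1.645 + 0.842 = 2.486.
δ = d·√(n/2) ⇒ d = δ/√(n/2) = 2.486/√(243/2) = 0.2256.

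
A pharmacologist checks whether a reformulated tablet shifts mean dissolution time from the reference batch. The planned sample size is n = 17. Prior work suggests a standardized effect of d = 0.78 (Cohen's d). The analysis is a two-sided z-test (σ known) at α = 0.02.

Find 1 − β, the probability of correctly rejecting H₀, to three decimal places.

Noncentrality parameter: δ = d·√n = 0.78 × √17 = 3.2160
Two-sided α = 0.02 → critical value z_{0.01} = 2.326.
Power = Φ(δ − 2.326) + Φ(−δ − 2.326) = Φ(0.890) + Φ(-5.542) = 0.8132 + 0.0000 = 0.8132.

Power ≈ 0.813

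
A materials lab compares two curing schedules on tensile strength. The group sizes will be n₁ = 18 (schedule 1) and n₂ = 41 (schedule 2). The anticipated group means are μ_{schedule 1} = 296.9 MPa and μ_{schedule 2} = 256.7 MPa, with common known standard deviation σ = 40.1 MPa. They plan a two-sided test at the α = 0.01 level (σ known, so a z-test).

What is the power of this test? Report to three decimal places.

Standardized effect: d = |μ_{schedule 1} − μ_{schedule 2}| / σ = |296.9 − 256.7| / 40.1 = 1.0025
Noncentrality parameter: δ = d / √(1/n₁ + 1/n₂) = 1.0025 / √(1/18 + 1/41) = 3.5456
Two-sided α = 0.01 → critical value z_{0.005} = 2.576.
Power = Φ(δ − 2.576) + Φ(−δ − 2.576) = Φ(0.970) + Φ(-6.121) = 0.8339 + 0.0000 = 0.8339.

Power ≈ 0.834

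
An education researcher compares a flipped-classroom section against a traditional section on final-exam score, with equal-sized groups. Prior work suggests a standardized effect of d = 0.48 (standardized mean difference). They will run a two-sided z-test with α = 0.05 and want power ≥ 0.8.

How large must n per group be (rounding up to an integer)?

For power 0.8 need Φ(δ − z_{0.025}) = 0.8, so δ = z_{0.025} + z_{0.20} = 1.960 + 0.842 = 2.802.
(The Φ(−δ − z_{α/2}) term is vanishingly small for δ > 0 and is dropped in the standard sample-size formula.)
δ = d·√(n/2) ⇒ n = 2(δ/d)² = 2 × (2.802 / 0.48)² = 68.13.
Rounding up, n = 69 per group.

n = 69 per group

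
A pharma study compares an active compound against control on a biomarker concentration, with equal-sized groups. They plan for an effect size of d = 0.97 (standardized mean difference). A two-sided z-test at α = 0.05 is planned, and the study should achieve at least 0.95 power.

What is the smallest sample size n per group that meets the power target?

n = 28 per group

Set Φ(δ − 1.960) = 0.95; then δ − 1.960 = Φ⁻¹(0.95) = 1.645, giving δ = 3.605.
(Ignoring the negligible lower-tail rejection probability gives the usual closed-form inversion.)
δ = d·√(n/2) ⇒ n = 2(δ/d)² = 2 × (3.605 / 0.97)² = 27.62.
Round up to the next whole unit.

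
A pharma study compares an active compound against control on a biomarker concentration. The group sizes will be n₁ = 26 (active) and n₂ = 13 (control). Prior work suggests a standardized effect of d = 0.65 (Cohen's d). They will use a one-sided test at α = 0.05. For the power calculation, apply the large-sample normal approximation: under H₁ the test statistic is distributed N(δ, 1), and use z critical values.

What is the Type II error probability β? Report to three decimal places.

β ≈ 0.394

Noncentrality parameter: δ = d / √(1/n₁ + 1/n₂) = 0.65 / √(1/26 + 1/13) = 1.9135
Critical value for a one-sided test at α = 0.05: z_α = 1.645.
Power = P(Z > 1.645 − δ) = Φ(0.269) = 0.6059.
Type II error: β = 1 − power = 1 − 0.6059 = 0.3941.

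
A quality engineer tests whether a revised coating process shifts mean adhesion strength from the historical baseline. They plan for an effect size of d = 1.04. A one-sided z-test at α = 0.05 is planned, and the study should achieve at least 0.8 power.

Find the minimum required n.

n = 6

Set Φ(δ − 1.645) = 0.8; then δ − 1.645 = Φ⁻¹(0.8) = 0.842, giving δ = 2.486.
δ = d·√n ⇒ n = (δ/d)² = (2.486 / 1.04)² = 5.72.
Round up to the next whole unit.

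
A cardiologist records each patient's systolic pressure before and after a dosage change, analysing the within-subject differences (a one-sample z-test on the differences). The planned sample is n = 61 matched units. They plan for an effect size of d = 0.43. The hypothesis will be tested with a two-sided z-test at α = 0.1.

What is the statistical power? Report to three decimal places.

Noncentrality parameter: δ = d·√n = 0.43 × √61 = 3.3584
Two-sided α = 0.1 → critical value z_{0.05} = 1.645.
Power = Φ(δ − 1.645) + Φ(−δ − 1.645) = Φ(1.714) + Φ(-5.003) = 0.9567 + 0.0000 = 0.9567.

Power ≈ 0.957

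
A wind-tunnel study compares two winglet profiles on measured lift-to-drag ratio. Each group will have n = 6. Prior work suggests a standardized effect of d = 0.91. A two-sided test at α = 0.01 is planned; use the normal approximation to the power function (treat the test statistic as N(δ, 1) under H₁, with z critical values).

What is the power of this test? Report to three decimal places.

Power ≈ 0.159

Noncentrality parameter: δ = d·√(n/2) = 0.91 × √(6/2) = 1.5762
Two-sided α = 0.01 → critical value z_{0.005} = 2.576.
Power = Φ(δ − 2.576) + Φ(−δ − 2.576) = Φ(-1.000) + Φ(-4.152) = 0.1587 + 0.0000 = 0.1588.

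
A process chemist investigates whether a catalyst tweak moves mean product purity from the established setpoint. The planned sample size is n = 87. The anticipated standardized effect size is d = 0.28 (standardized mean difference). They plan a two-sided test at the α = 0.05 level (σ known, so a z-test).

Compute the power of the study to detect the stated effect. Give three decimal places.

Power ≈ 0.743

Noncentrality parameter: δ = d·√n = 0.28 × √87 = 2.6117
Critical value for a two-sided test at α = 0.05: z_{α/2} = 1.960.
Power = Φ(δ − 1.960) + Φ(−δ − 1.960) = Φ(0.652) + Φ(-4.572) = 0.7427 + 0.0000 = 0.7427.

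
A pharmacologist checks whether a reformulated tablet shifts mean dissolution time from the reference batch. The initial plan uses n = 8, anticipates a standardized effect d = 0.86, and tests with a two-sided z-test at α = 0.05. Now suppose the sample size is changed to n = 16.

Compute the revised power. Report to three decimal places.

With n = 16: δ = d·√n = 0.86 × √16 = 3.4400. Critical value z_{0.025} = 1.960.
Revised power = Φ(δ − 1.960) + Φ(−δ − 1.960) = Φ(1.480) + Φ(-5.400) = 0.9306 + 0.0000 = 0.9306.

Power ≈ 0.931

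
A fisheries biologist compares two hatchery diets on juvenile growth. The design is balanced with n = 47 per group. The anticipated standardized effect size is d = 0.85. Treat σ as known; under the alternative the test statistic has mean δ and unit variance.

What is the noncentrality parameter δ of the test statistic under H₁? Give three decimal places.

The noncentrality parameter scales effect size by the design's sample-size factor: δ = d·√(n/2) = 0.85 × √(47/2) = 4.1205

δ ≈ 4.121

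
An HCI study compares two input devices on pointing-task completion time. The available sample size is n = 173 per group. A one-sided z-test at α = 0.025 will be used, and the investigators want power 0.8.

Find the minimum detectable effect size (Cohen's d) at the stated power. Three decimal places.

Required noncentrality: δ = z_{0.025} + z_{0.20} = 1.960 + 0.842 = 2.802.
δ = d·√(n/2) ⇒ d = δ/√(n/2) = 2.802/√(173/2) = 0.3012.

d ≈ 0.301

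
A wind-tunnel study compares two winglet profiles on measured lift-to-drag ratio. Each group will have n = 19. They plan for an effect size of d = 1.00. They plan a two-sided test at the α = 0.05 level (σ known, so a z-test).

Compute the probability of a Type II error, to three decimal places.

β ≈ 0.131

Noncentrality parameter: λ = d·√(n/2) = 1.00 × √(19/2) = 3.0822
Two-sided α = 0.05 → critical value z_{0.025} = 1.960.
Power = Φ(λ − 1.960) + Φ(−λ − 1.960) = Φ(1.122) + Φ(-5.042) = 0.8691 + 0.0000 = 0.8691.
Type II error: β = 1 − power = 1 − 0.8691 = 0.1309.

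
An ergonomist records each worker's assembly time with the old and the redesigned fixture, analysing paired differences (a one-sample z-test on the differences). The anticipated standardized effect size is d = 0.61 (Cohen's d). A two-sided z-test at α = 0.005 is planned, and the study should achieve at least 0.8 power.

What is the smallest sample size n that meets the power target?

For power 0.8 need Φ(δ − z_{0.0025}) = 0.8, so δ = z_{0.0025} + z_{0.20} = 2.807 + 0.842 = 3.649.
(For δ > 0 the lower-tail rejection region contributes negligibly to power, so the one-term inversion is standard.)
δ = d·√n ⇒ n = (δ/d)² = (3.649 / 0.61)² = 35.78.
Rounding up, n = 36.

n = 36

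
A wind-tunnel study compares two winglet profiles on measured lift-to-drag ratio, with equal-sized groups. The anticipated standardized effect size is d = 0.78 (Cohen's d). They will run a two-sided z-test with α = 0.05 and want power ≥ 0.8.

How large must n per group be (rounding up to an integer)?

n = 26 per group

Set Φ(δ − 1.960) = 0.8; then δ − 1.960 = Φ⁻¹(0.8) = 0.842, giving δ = 2.802.
(Ignoring the negligible lower-tail rejection probability gives the usual closed-form inversion.)
δ = d·√(n/2) ⇒ n = 2(δ/d)² = 2 × (2.802 / 0.78)² = 25.80.
Rounding up, n = 26 per group.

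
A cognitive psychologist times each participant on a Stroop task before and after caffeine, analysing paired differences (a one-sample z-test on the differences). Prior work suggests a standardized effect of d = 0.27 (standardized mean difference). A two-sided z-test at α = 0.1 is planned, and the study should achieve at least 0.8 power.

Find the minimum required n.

Set Φ(δ − 1.645) = 0.8; then δ − 1.645 = Φ⁻¹(0.8) = 0.842, giving δ = 2.486.
(The Φ(−δ − z_{α/2}) term is vanishingly small for δ > 0 and is dropped in the standard sample-size formula.)
δ = d·√n ⇒ n = (δ/d)² = (2.486 / 0.27)² = 84.81.
Round up to the next whole unit.

n = 85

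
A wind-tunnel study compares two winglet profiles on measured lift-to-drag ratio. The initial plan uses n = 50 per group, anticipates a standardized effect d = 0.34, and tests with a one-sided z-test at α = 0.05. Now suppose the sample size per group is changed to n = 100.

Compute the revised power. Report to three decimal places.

Power ≈ 0.776

With n = 100 per group: δ = d·√(n/2) = 0.34 × √(100/2) = 2.4042. Critical value z_{0.05} = 1.645.
Revised power = Φ(δ − 1.645) = Φ(0.759) = 0.7762.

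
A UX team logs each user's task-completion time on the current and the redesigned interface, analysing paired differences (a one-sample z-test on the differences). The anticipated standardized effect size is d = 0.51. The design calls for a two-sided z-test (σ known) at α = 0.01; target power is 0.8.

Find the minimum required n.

n = 45

Set Φ(δ − 2.576) = 0.8; then δ − 2.576 = Φ⁻¹(0.8) = 0.842, giving δ = 3.417.
(The Φ(−δ − z_{α/2}) term is vanishingly small for δ > 0 and is dropped in the standard sample-size formula.)
δ = d·√n ⇒ n = (δ/d)² = (3.417 / 0.51)² = 44.90.
Rounding up, n = 45.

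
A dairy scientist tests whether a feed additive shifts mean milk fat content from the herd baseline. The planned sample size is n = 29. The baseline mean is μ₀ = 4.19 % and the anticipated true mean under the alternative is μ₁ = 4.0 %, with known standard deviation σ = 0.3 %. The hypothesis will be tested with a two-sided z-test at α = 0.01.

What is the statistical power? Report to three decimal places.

Standardized effect: d = |μ₁ − μ₀| / σ = |4.0 − 4.19| / 0.3 = 0.6333
Noncentrality parameter: δ = d·√n = 0.6333 × √29 = 3.4106
Critical value for a two-sided test at α = 0.01: z_{α/2} = 2.576.
Power = Φ(δ − 2.576) + Φ(−δ − 2.576) = Φ(0.835) + Φ(-5.986) = 0.7981 + 0.0000 = 0.7981.

Power ≈ 0.798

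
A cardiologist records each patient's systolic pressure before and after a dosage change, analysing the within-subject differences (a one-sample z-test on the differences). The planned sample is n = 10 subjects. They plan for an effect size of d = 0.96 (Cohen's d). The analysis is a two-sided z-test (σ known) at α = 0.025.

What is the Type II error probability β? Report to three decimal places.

Noncentrality parameter: δ = d·√n = 0.96 × √10 = 3.0358
Critical value for a two-sided test at α = 0.025: z_{α/2} = 2.241.
Power = Φ(δ − 2.241) + Φ(−δ − 2.241) = Φ(0.794) + Φ(-5.277) = 0.7865 + 0.0000 = 0.7865.
Type II error: β = 1 − power = 1 − 0.7865 = 0.2135.

β ≈ 0.213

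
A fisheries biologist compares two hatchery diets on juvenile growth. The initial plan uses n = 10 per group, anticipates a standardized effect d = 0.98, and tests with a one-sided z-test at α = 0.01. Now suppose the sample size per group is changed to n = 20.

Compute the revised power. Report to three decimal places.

With n = 20 per group: δ = d·√(n/2) = 0.98 × √(20/2) = 3.0990. Critical value z_{0.01} = 2.326.
Revised power = P(Z > 2.326 − δ) = Φ(0.773) = 0.7801.

Power ≈ 0.780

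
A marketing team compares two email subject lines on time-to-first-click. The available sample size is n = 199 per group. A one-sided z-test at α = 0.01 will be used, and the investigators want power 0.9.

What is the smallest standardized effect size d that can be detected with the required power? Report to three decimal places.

d ≈ 0.362

Need Φ(δ − 2.326) = 0.9, so δ = 2.326 + 1.282 = 3.608.
δ = d·√(n/2) ⇒ d = δ/√(n/2) = 3.608/√(199/2) = 0.3617.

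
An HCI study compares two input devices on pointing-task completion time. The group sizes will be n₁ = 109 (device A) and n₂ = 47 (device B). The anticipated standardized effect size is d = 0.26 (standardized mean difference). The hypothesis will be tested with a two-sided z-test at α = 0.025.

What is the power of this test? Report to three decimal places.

Power ≈ 0.226

Noncentrality parameter: δ = d / √(1/n₁ + 1/n₂) = 0.26 / √(1/109 + 1/47) = 1.4900
Two-sided α = 0.025 → critical value z_{0.0125} = 2.241.
Power = Φ(δ − 2.241) + Φ(−δ − 2.241) = Φ(-0.751) + Φ(-3.731) = 0.2262 + 0.0001 = 0.2263.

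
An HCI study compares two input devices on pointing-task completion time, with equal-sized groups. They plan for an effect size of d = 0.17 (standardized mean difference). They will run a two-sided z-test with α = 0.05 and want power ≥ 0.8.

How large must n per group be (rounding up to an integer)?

n = 544 per group

Set Φ(δ − 1.960) = 0.8; then δ − 1.960 = Φ⁻¹(0.8) = 0.842, giving δ = 2.802.
(The Φ(−δ − z_{α/2}) term is vanishingly small for δ > 0 and is dropped in the standard sample-size formula.)
δ = d·√(n/2) ⇒ n = 2(δ/d)² = 2 × (2.802 / 0.17)² = 543.18.
Round up to the next whole unit.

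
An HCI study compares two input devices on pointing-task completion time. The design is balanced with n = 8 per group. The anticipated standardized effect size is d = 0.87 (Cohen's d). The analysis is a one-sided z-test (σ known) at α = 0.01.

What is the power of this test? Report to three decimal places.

Power ≈ 0.279

Noncentrality parameter: δ = d·√(n/2) = 0.87 × √(8/2) = 1.7400
Critical value for a one-sided test at α = 0.01: z_α = 2.326.
Power = Φ(δ − 2.326) = Φ(-0.586) = 0.2788.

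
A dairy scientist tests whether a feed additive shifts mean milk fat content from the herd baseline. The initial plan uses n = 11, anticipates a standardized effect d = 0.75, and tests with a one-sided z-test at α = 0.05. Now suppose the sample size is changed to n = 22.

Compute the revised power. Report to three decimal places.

With n = 22: δ = d·√n = 0.75 × √22 = 3.5178. Critical value z_{0.05} = 1.645.
Revised power = P(Z > 1.645 − δ) = Φ(1.873) = 0.9695.

Power ≈ 0.969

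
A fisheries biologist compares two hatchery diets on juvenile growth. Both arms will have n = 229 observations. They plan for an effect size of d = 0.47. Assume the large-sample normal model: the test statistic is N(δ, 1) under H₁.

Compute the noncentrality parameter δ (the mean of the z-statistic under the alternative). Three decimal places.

δ = d·√(n/2) = 0.47 × √(229/2) = 5.0292

δ ≈ 5.029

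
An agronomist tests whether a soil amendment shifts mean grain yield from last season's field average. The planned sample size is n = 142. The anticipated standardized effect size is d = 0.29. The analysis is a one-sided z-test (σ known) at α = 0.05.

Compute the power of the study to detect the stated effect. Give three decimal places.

Noncentrality parameter: δ = d·√n = 0.29 × √142 = 3.4557
Critical value for a one-sided test at α = 0.05: z_α = 1.645.
Power = Φ(δ − 1.645) = Φ(1.811) = 0.9649.

Power ≈ 0.965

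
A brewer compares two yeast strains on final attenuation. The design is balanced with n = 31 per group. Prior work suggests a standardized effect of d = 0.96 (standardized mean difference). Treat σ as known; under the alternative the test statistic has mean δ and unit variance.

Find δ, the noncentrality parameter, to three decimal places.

δ ≈ 3.780

δ = d·√(n/2) = 0.96 × √(31/2) = 3.7795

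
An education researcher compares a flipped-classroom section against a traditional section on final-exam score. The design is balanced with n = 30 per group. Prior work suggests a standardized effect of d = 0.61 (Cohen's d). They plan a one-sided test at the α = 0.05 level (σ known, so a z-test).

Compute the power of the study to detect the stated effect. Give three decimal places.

Power ≈ 0.764

Noncentrality parameter: λ = d·√(n/2) = 0.61 × √(30/2) = 2.3625
Critical value for a one-sided test at α = 0.05: z_α = 1.645.
Power = Φ(λ − 1.645) = Φ(0.718) = 0.7635.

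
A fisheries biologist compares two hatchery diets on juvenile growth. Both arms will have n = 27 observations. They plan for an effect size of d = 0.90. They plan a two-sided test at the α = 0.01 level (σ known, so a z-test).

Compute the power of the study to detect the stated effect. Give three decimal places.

Noncentrality parameter: δ = d·√(n/2) = 0.90 × √(27/2) = 3.3068
Two-sided α = 0.01 → critical value z_{0.005} = 2.576.
Power = Φ(δ − 2.576) + Φ(−δ − 2.576) = Φ(0.731) + Φ(-5.883) = 0.7676 + 0.0000 = 0.7676.

Power ≈ 0.768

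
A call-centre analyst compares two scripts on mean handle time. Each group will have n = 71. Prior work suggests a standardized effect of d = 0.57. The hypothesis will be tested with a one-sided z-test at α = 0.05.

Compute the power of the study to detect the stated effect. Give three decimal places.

Power ≈ 0.960

Noncentrality parameter: δ = d·√(n/2) = 0.57 × √(71/2) = 3.3962
One-sided α = 0.05 → critical value z_{0.05} = 1.645.
Power = P(Z > 1.645 − δ) = Φ(1.751) = 0.9601.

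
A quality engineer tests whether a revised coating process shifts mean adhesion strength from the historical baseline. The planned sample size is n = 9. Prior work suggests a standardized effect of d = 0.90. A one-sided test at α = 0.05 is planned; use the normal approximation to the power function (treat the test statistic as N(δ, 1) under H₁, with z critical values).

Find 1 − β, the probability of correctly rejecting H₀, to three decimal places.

Noncentrality parameter: δ = d·√n = 0.90 × √9 = 2.7000
Critical value for a one-sided test at α = 0.05: z_α = 1.645.
Power = Φ(δ − 1.645) = Φ(1.055) = 0.8543.

Power ≈ 0.854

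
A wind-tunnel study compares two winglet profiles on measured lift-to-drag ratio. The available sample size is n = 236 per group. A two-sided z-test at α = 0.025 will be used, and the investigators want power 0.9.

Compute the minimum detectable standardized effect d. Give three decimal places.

d ≈ 0.324

Need Φ(δ − 2.241) = 0.9, so δ = 2.241 + 1.282 = 3.523.
(Lower-tail contribution to power is negligible for δ > 0.)
δ = d·√(n/2) ⇒ d = δ/√(n/2) = 3.523/√(236/2) = 0.3243.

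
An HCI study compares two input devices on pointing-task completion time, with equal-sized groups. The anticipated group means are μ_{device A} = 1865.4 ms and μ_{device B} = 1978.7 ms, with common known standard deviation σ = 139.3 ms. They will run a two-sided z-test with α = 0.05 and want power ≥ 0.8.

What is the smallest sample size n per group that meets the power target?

n = 24 per group

Standardized effect: d = |μ_{device A} − μ_{device B}| / σ = |1865.4 − 1978.7| / 139.3 = 0.8134
Set Φ(δ − 1.960) = 0.8; then δ − 1.960 = Φ⁻¹(0.8) = 0.842, giving δ = 2.802.
(For δ > 0 the lower-tail rejection region contributes negligibly to power, so the one-term inversion is standard.)
δ = d·√(n/2) ⇒ n = 2(δ/d)² = 2 × (2.802 / 0.8134)² = 23.73.
Round up to the next whole unit.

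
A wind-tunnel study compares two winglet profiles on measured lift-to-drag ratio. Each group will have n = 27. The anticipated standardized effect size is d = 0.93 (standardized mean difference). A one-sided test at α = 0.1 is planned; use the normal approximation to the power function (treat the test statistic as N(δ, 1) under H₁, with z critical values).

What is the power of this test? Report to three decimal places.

Noncentrality parameter: δ = d·√(n/2) = 0.93 × √(27/2) = 3.4170
One-sided α = 0.1 → critical value z_{0.1} = 1.282.
Power = Φ(δ − 1.282) = Φ(2.135) = 0.9836.

Power ≈ 0.984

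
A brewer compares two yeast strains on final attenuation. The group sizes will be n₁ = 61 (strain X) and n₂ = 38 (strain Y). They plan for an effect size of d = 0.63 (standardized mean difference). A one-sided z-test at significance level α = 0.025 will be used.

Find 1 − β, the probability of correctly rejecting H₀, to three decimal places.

Noncentrality parameter: δ = d / √(1/n₁ + 1/n₂) = 0.63 / √(1/61 + 1/38) = 3.0485
Critical value for a one-sided test at α = 0.025: z_α = 1.960.
Power = Φ(δ − 1.960) = Φ(1.088) = 0.8618.

Power ≈ 0.862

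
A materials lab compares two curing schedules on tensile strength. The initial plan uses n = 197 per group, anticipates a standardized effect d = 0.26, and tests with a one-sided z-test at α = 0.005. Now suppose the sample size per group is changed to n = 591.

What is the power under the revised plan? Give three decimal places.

With n = 591 per group: δ = d·√(n/2) = 0.26 × √(591/2) = 4.4694. Critical value z_{0.005} = 2.576.
Revised power = Φ(δ − 2.576) = Φ(1.894) = 0.9709.

Power ≈ 0.971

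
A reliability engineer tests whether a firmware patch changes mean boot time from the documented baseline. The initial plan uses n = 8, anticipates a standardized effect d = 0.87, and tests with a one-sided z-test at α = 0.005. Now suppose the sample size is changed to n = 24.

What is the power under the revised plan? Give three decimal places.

With n = 24: δ = d·√n = 0.87 × √24 = 4.2621. Critical value z_{0.005} = 2.576.
Revised power = P(Z > 2.576 − δ) = Φ(1.686) = 0.9541.

Power ≈ 0.954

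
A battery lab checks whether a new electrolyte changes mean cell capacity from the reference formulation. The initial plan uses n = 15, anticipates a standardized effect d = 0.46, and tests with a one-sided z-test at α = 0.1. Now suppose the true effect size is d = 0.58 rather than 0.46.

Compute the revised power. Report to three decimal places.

Power ≈ 0.833

With d = 0.58: δ = d·√n = 0.58 × √15 = 2.2463. Critical value z_{0.1} = 1.282.
Revised power = P(Z > 1.282 − δ) = Φ(0.965) = 0.8327.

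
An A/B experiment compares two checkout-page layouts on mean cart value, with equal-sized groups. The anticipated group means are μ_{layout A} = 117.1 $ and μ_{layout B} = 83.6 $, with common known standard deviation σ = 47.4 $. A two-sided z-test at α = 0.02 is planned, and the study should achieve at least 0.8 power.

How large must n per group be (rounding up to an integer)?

n = 41 per group

Standardized effect: d = |μ_{layout A} − μ_{layout B}| / σ = |117.1 − 83.6| / 47.4 = 0.7068
Set Φ(δ − 2.326) = 0.8; then δ − 2.326 = Φ⁻¹(0.8) = 0.842, giving δ = 3.168.
(The Φ(−δ − z_{α/2}) term is vanishingly small for δ > 0 and is dropped in the standard sample-size formula.)
δ = d·√(n/2) ⇒ n = 2(δ/d)² = 2 × (3.168 / 0.7068)² = 40.18.
Round up to the next whole unit.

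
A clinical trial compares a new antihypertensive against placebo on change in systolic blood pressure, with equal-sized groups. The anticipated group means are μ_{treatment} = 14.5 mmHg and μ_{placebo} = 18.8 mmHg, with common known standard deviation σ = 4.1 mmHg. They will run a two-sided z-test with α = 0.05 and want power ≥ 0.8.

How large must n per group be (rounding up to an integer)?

n = 15 per group

Standardized effect: d = |μ_{treatment} − μ_{placebo}| / σ = |14.5 − 18.8| / 4.1 = 1.0488
For power 0.8 need Φ(δ − z_{0.025}) = 0.8, so δ = z_{0.025} + z_{0.20} = 1.960 + 0.842 = 2.802.
(For δ > 0 the lower-tail rejection region contributes negligibly to power, so the one-term inversion is standard.)
δ = d·√(n/2) ⇒ n = 2(δ/d)² = 2 × (2.802 / 1.0488)² = 14.27.
Rounding up, n = 15 per group.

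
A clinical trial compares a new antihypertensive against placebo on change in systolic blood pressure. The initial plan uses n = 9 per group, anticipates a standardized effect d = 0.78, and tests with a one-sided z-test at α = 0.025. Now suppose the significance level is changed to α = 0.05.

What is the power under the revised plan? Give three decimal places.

δ = d·√(n/2) = 0.78 × √(9/2) = 1.6546 (unchanged). New critical value: z_{0.05} = 1.645.
Revised power = P(Z > 1.645 − δ) = Φ(0.010) = 0.5039.

Power ≈ 0.504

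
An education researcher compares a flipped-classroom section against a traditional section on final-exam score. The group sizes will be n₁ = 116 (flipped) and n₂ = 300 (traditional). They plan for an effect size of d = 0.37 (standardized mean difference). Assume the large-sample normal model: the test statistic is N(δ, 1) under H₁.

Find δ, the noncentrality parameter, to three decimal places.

δ ≈ 3.384

The noncentrality parameter scales effect size by the design's sample-size factor: δ = d / √(1/n₁ + 1/n₂) = 0.37 / √(1/116 + 1/300) = 3.3841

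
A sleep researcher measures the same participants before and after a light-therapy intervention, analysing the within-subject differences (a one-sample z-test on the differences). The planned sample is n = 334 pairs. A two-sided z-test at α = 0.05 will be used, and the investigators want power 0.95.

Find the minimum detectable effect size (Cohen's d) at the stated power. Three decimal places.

Need Φ(δ − 1.960) = 0.95, so δ = 1.960 + 1.645 = 3.605.
(Lower-tail contribution to power is negligible for δ > 0.)
δ = d·√n ⇒ d = δ/√n = 3.605/√334 = 0.1972.

d ≈ 0.197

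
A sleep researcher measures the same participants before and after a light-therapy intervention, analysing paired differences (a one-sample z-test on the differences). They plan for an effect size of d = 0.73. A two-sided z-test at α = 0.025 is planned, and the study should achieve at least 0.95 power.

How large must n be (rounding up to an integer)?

n = 29

Set Φ(δ − 2.241) = 0.95; then δ − 2.241 = Φ⁻¹(0.95) = 1.645, giving δ = 3.886.
(The Φ(−δ − z_{α/2}) term is vanishingly small for δ > 0 and is dropped in the standard sample-size formula.)
δ = d·√n ⇒ n = (δ/d)² = (3.886 / 0.73)² = 28.34.
Rounding up, n = 29.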